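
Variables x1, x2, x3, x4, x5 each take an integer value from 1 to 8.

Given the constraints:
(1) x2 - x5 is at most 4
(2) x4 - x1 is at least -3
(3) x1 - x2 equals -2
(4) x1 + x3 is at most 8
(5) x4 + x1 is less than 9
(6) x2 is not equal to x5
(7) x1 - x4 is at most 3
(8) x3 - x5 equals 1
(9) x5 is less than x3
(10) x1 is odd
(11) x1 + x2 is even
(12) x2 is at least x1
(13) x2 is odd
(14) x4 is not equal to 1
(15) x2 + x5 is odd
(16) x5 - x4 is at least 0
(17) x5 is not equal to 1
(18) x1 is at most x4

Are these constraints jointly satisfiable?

Satisfiable

Take x1 = 3, x2 = 5, x3 = 5, x4 = 3, x5 = 4. Then constraint 1: x2 - x5 = 1; constraint 2: x4 - x1 = 0; constraint 3: x1 - x2 = -2, and every other listed constraint is also met.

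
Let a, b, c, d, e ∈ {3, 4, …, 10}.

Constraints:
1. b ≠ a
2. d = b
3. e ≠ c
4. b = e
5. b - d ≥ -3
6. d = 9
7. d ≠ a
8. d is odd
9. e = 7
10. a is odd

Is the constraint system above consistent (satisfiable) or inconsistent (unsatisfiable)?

Unsatisfiable

Constraint 6 fixes d = 9 and constraint 9 fixes e = 7. Constraints 2 and 4 give d = b = e, so d = e. But 9 ≠ 7 — contradiction.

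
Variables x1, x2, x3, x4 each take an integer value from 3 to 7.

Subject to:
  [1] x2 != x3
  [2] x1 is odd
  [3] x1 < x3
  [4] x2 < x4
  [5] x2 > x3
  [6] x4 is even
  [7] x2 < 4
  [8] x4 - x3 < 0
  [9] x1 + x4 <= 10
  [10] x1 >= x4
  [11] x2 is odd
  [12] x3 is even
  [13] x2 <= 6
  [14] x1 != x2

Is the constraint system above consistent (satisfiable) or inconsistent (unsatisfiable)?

Unsatisfiable

Constraints 3, 4, 5, and 10 give x4 ≤ x1, x1 < x3, x3 < x2, x2 < x4. Chaining: x4 ≤ x1 < x3 < x2 < x4, which forces x4 < x4 — impossible.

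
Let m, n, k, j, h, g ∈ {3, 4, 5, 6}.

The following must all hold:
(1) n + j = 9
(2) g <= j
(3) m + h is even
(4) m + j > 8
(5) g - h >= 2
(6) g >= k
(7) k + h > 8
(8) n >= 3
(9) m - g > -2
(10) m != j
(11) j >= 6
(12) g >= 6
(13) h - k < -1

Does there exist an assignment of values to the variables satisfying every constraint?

The assignment m = 5, n = 3, k = 6, j = 6, h = 3, g = 6 works:
  constraint 1 holds since n + j = 9.
  constraint 4 holds since m + j = 11.
The rest check out directly.

Satisfiable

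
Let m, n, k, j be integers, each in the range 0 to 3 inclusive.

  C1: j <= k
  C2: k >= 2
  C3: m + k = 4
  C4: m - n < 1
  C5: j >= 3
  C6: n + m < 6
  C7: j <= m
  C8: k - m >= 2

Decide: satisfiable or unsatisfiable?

From constraints 5 and 7: m ≥ j ≥ 3. From constraint 2: k ≥ 2. Hence m + k ≥ 5. But constraint 3 requires m + k = 4, and 4 < 5. Contradiction.

Unsatisfiable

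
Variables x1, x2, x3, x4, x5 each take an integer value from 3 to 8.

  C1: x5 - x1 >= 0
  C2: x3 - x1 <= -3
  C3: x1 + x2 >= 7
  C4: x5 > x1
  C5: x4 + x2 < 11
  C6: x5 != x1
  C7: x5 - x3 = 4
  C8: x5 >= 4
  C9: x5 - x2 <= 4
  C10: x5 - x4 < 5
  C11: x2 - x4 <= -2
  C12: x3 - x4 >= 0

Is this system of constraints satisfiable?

Constraints 1, 2, 9, 11, and 12 give x2 − x5 ≥ -4, x5 − x1 ≥ 0, x1 − x3 ≥ 3, x3 − x4 ≥ 0, x4 − x2 ≥ 2.
Adding all 5 inequalities: the left sides telescope to 0, and the right sides sum to (-4) + 0 + 3 + 0 + 2 = 1. So 0 ≥ 1, which is false.

Unsatisfiable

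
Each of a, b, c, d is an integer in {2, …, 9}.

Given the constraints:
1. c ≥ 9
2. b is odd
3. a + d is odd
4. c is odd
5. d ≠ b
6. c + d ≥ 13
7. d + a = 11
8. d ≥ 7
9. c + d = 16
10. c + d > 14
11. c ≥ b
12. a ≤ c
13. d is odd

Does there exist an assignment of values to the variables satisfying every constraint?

Setting (a, b, c, d) = (4, 5, 9, 7) satisfies everything: constraint 6: c + d = 16; constraint 7: d + a = 11, and the others follow.

Satisfiable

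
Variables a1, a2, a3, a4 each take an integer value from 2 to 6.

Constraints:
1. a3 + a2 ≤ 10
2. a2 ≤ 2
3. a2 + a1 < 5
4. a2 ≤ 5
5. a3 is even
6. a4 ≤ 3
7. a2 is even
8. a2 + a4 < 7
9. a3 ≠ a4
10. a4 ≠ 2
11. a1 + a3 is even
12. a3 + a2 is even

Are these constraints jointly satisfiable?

Satisfiable

Try a1 = 2, a2 = 2, a3 = 6, a4 = 3.
Check constraint 1: a3 + a2 = 8; constraint 3: a2 + a1 = 4. The remaining constraints are straightforward to verify.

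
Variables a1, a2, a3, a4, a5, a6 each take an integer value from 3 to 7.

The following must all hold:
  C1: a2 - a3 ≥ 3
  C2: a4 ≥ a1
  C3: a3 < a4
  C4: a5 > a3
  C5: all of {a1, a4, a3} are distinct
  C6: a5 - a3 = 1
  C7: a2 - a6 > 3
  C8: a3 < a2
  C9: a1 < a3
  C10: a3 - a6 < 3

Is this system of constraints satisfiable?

Satisfiable

One satisfying assignment is a1 = 3, a2 = 7, a3 = 4, a4 = 6, a5 = 5, a6 = 3.
For the less obvious constraints — constraint 1: a2 - a3 = 3; constraint 6: a5 - a3 = 1 — and the others hold by inspection.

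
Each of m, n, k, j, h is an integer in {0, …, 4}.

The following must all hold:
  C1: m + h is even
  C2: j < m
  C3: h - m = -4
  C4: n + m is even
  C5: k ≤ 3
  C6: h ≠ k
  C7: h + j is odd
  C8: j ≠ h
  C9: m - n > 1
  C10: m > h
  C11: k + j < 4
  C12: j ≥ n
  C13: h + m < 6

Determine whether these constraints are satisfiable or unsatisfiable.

Satisfiable

Try m = 4, n = 0, k = 1, j = 1, h = 0.
Check constraint 3: h - m = -4; constraint 9: m - n = 4. The remaining constraints are straightforward to verify.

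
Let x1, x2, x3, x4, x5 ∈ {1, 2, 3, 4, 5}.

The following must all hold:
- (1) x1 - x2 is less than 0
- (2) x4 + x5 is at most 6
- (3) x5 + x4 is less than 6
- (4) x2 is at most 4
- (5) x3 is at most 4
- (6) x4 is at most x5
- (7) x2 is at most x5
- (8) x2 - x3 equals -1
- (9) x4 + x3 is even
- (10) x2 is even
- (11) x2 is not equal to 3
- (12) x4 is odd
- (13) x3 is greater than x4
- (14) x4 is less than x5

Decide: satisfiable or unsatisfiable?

Setting (x1, x2, x3, x4, x5) = (1, 2, 3, 1, 3) satisfies everything: constraint 1: x1 - x2 = -1; constraint 2: x4 + x5 = 4; constraint 3: x5 + x4 = 4, and the others follow.

Satisfiable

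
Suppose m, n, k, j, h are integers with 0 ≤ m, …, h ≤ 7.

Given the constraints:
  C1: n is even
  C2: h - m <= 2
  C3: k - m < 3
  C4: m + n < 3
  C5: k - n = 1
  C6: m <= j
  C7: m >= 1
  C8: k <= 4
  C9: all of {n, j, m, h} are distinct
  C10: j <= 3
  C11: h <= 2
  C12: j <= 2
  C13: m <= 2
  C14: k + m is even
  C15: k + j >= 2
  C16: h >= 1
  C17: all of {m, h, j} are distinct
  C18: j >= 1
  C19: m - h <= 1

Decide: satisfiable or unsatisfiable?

Constraints 7, 11, 12, 13, 16, and 18 confine each of m, h, j to the 2 values {1, 2}.
Constraint 17 requires all 3 of them to be distinct, but only 2 values are available — impossible by the pigeonhole principle.

Unsatisfiable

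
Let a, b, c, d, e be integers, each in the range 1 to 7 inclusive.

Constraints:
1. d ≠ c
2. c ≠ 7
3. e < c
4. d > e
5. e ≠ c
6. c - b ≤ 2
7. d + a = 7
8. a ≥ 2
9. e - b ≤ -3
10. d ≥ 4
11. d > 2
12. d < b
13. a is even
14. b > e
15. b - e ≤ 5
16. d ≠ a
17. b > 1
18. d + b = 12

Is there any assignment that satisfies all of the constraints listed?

Satisfiable

Take a = 2, b = 7, c = 6, d = 5, e = 2. Then constraint 6: c - b = -1; constraint 7: d + a = 7, and every other listed constraint is also met.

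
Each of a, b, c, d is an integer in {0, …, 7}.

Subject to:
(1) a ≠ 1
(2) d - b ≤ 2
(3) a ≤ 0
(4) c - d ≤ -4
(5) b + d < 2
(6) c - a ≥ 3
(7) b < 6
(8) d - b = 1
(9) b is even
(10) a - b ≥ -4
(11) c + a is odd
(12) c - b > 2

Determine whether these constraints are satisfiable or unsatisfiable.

Constraints 2, 4, 6, and 10 give d − c ≥ 4, c − a ≥ 3, a − b ≥ -4, b − d ≥ -2.
Adding all 4 inequalities: the left sides telescope to 0, and the right sides sum to 4 + 3 + (-4) + (-2) = 1. So 0 ≥ 1, which is false.

Unsatisfiable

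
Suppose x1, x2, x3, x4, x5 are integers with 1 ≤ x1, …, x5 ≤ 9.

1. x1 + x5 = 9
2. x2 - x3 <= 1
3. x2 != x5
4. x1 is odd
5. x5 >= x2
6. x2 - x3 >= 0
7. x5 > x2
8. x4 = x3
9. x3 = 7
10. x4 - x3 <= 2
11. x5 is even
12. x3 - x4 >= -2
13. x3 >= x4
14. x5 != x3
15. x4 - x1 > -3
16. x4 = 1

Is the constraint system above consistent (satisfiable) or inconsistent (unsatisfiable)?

Constraint 16 fixes x4 = 1 and constraint 9 fixes x3 = 7, but constraint 8 requires x4 = x3. Since 1 ≠ 7, contradiction.

Unsatisfiable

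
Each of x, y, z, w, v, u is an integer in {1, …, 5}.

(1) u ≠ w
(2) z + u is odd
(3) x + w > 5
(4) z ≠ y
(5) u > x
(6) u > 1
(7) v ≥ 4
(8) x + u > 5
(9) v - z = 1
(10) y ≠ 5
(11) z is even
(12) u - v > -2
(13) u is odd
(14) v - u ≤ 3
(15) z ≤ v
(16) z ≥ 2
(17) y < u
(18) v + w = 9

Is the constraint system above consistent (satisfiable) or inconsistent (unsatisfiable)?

Satisfiable

Take x = 2, y = 1, z = 4, w = 4, v = 5, u = 5. Then constraint 3: x + w = 6; constraint 8: x + u = 7; constraint 9: v - z = 1, and every other listed constraint is also met.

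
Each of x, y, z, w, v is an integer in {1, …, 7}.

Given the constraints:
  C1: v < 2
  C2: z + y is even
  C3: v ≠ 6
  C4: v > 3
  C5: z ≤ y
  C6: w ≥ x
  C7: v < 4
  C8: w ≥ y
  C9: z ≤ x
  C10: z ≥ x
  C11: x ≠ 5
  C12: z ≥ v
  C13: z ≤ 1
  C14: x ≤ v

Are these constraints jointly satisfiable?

From constraint 4: v ≥ 4. From constraints 12 and 13: v ≤ z and z ≤ 1, so v ≤ 1. But 1 < 4, so no value of v works.

Unsatisfiable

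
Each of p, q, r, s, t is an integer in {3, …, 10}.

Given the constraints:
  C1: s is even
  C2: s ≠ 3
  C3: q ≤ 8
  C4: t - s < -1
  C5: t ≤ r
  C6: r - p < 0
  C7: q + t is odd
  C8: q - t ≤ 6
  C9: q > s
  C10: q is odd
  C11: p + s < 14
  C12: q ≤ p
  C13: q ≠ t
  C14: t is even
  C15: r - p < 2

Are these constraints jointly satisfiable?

One satisfying assignment is p = 7, q = 7, r = 6, s = 6, t = 4.
For the less obvious constraints — constraint 4: t - s = -2; constraint 6: r - p = -1 — and the others hold by inspection.

Satisfiable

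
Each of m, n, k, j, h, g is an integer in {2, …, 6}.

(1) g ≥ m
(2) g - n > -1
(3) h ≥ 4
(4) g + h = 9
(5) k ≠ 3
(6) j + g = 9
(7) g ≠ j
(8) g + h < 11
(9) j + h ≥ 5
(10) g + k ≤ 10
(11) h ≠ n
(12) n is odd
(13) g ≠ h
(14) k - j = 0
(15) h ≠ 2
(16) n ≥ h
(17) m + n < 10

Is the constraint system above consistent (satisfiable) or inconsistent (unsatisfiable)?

Take m = 2, n = 5, k = 4, j = 4, h = 4, g = 5. Then constraint 2: g - n = 0; constraint 4: g + h = 9, and every other listed constraint is also met.

Satisfiable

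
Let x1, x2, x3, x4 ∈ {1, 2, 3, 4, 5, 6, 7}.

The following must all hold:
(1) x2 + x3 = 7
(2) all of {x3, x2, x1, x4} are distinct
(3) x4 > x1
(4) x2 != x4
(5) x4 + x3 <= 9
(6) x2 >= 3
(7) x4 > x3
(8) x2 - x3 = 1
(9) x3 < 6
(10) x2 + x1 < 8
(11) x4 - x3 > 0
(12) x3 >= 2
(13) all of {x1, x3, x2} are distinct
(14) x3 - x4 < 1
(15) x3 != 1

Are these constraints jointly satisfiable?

The assignment x1 = 2, x2 = 4, x3 = 3, x4 = 5 works:
  constraint 1 holds since x2 + x3 = 7.
  constraint 5 holds since x4 + x3 = 8.
The rest check out directly.

Satisfiable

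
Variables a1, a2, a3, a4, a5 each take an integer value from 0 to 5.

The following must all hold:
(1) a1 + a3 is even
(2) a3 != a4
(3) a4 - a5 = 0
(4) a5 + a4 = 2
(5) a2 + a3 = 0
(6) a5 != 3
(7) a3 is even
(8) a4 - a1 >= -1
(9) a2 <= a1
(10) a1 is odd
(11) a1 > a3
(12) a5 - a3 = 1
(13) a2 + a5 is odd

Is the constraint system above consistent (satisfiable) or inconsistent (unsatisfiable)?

Constraint 10 makes a1 odd and constraint 7 makes a3 even, so a1 + a3 must be odd. Constraint 1 says a1 + a3 is even — contradiction.

Unsatisfiable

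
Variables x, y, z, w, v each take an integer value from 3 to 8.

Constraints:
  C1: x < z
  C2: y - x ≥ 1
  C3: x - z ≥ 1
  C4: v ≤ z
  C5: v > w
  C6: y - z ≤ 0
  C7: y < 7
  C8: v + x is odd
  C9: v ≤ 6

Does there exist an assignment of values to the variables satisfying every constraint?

Unsatisfiable

Constraints 2, 3, and 6 give y − x ≥ 1, x − z ≥ 1, z − y ≥ 0.
Adding all 3 inequalities: the left sides telescope to 0, and the right sides sum to 1 + 1 + 0 = 2. So 0 ≥ 2, which is false.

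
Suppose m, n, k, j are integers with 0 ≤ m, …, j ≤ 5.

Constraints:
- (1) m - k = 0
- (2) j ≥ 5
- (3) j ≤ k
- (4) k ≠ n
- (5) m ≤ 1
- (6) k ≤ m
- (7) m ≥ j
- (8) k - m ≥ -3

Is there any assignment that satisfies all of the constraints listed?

Unsatisfiable

From constraints 2 and 3: k ≥ j and j ≥ 5, so k ≥ 5. From constraints 5 and 6: k ≤ m and m ≤ 1, so k ≤ 1. But 1 < 5, so no value of k works.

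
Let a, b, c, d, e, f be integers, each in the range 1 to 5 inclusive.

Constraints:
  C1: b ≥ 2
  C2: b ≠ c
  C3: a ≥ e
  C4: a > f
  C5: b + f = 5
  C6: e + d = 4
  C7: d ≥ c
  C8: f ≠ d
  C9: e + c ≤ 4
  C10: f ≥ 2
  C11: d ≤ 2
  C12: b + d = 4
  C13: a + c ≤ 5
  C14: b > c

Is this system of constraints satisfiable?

Try a = 3, b = 3, c = 1, d = 1, e = 3, f = 2.
Check constraint 5: b + f = 5; constraint 6: e + d = 4. The remaining constraints are straightforward to verify.

Satisfiable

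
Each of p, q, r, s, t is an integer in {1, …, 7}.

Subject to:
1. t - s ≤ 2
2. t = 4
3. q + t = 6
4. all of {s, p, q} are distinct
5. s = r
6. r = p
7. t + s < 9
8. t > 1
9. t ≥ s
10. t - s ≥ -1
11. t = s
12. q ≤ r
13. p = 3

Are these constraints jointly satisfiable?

Constraint 2 fixes t = 4 and constraint 13 fixes p = 3. Constraints 5, 6, and 11 give t = s = r = p, so t = p. But 4 ≠ 3 — contradiction.

Unsatisfiable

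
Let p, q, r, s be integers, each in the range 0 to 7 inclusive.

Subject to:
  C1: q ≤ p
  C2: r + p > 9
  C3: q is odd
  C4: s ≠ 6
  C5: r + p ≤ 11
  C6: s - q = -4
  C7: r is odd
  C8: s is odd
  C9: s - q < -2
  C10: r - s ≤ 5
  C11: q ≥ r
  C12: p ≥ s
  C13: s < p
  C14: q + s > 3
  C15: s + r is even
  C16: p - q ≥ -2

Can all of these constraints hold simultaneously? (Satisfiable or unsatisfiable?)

Satisfiable

One satisfying assignment is p = 5, q = 5, r = 5, s = 1.
For the less obvious constraints — constraint 2: r + p = 10; constraint 5: r + p = 10 — and the others hold by inspection.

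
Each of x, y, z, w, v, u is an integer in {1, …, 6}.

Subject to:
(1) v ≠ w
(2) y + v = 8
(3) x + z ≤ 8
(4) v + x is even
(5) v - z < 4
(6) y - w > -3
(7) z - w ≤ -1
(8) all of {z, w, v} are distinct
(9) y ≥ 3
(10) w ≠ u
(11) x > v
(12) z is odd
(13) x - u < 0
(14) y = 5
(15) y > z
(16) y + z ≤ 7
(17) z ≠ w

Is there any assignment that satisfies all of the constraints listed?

Try x = 5, y = 5, z = 1, w = 5, v = 3, u = 6.
Check constraint 2: y + v = 8; constraint 3: x + z = 6. The remaining constraints are straightforward to verify.

Satisfiable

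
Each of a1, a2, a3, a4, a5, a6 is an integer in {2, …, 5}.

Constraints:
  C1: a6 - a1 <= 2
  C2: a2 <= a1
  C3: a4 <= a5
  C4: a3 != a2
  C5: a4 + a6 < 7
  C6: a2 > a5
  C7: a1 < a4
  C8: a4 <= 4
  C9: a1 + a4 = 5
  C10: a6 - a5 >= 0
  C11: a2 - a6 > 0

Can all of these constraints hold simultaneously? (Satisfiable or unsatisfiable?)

Unsatisfiable

Constraints 2, 3, 7, 10, and 11 give a2 ≤ a1, a1 < a4, a4 ≤ a5, a5 ≤ a6, a6 < a2. Chaining: a2 ≤ a1 < a4 ≤ a5 ≤ a6 < a2, which forces a2 < a2 — impossible.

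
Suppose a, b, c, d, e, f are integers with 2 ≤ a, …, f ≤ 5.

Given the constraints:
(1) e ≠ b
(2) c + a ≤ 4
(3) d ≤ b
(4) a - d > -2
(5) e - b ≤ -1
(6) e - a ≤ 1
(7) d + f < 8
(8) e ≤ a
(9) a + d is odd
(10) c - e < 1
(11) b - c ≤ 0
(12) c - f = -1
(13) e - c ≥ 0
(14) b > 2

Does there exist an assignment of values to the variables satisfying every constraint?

Constraints 5, 11, and 13 give c − b ≥ 0, b − e ≥ 1, e − c ≥ 0.
Adding all 3 inequalities: the left sides telescope to 0, and the right sides sum to 0 + 1 + 0 = 1. So 0 ≥ 1, which is false.

Unsatisfiable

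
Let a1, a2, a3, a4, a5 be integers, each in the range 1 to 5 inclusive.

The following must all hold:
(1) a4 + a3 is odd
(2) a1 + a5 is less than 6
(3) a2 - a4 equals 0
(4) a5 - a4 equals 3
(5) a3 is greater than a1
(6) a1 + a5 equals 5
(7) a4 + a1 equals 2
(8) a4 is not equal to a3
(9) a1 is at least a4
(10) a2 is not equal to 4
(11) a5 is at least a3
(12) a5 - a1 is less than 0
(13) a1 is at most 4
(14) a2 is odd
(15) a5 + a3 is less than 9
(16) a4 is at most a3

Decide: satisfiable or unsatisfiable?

Unsatisfiable

Constraints 5, 11, and 12 give a5 < a1, a1 < a3, a3 ≤ a5. Chaining: a5 < a1 < a3 ≤ a5, which forces a5 < a5 — impossible.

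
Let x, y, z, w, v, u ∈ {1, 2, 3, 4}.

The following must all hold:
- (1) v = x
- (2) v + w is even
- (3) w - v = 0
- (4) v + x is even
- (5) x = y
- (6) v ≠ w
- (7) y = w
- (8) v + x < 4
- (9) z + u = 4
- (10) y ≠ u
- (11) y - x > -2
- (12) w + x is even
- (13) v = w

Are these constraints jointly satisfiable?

Unsatisfiable

From constraints 1, 5, and 7, v = x = y = w, so v = w. But constraint 6 says v ≠ w. Contradiction.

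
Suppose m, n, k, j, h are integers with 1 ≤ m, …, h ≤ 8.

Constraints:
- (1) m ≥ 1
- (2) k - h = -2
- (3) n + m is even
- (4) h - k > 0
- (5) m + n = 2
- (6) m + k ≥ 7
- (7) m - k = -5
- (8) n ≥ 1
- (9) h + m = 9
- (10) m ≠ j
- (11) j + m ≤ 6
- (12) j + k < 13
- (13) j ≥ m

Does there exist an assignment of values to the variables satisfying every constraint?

The assignment m = 1, n = 1, k = 6, j = 4, h = 8 works:
  constraint 2 holds since k - h = -2.
  constraint 4 holds since h - k = 2.
  constraint 5 holds since m + n = 2.
The rest check out directly.

Satisfiable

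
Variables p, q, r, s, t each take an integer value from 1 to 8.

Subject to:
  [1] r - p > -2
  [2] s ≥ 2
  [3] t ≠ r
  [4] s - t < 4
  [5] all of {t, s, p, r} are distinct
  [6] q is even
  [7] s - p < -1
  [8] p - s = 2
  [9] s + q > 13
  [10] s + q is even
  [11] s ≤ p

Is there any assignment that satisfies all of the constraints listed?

Setting (p, q, r, s, t) = (8, 8, 7, 6, 3) satisfies everything: constraint 1: r - p = -1; constraint 4: s - t = 3; constraint 7: s - p = -2, and the others follow.

Satisfiable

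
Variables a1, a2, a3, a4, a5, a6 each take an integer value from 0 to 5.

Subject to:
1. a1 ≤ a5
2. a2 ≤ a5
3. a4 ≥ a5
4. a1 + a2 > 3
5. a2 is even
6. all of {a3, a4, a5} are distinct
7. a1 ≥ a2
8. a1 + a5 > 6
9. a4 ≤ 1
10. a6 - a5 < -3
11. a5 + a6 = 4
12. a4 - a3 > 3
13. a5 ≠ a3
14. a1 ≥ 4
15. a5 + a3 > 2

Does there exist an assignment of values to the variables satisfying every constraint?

From constraints 1 and 14: a5 ≥ a1 and a1 ≥ 4, so a5 ≥ 4. From constraints 3 and 9: a5 ≤ a4 and a4 ≤ 1, so a5 ≤ 1. But 1 < 4, so no value of a5 works.

Unsatisfiable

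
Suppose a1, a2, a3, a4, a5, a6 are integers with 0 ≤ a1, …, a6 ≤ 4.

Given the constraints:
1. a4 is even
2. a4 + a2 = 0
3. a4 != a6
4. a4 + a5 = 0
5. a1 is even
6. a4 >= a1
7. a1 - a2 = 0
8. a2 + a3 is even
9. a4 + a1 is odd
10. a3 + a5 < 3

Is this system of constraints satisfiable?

Unsatisfiable

Constraint 1 makes a4 even and constraint 5 makes a1 even, so a4 + a1 must be even. Constraint 9 says a4 + a1 is odd — contradiction.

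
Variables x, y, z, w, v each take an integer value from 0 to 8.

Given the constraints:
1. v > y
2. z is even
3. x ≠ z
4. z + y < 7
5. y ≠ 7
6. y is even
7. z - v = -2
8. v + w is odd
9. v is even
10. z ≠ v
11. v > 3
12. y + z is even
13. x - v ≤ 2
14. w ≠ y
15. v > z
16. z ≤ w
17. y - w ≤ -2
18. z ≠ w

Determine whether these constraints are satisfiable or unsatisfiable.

One satisfying assignment is x = 5, y = 2, z = 2, w = 7, v = 4.
For the less obvious constraints — constraint 4: z + y = 4; constraint 7: z - v = -2; constraint 13: x - v = 1 — and the others hold by inspection.

Satisfiable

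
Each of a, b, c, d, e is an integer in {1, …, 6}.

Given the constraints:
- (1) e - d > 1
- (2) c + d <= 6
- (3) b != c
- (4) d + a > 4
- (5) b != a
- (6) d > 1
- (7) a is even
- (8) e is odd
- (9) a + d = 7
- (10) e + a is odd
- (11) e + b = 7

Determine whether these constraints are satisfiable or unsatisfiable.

Satisfiable

One satisfying assignment is a = 4, b = 2, c = 3, d = 3, e = 5.
For the less obvious constraints — constraint 1: e - d = 2; constraint 2: c + d = 6 — and the others hold by inspection.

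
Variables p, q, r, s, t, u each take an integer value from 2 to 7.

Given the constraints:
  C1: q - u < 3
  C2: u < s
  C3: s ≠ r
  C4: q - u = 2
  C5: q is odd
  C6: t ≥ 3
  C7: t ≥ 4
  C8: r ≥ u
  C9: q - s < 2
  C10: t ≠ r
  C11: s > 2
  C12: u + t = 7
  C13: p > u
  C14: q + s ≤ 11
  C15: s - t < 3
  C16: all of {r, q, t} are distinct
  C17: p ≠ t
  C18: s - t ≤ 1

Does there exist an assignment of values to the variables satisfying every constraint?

Try p = 6, q = 5, r = 6, s = 5, t = 4, u = 3.
Check constraint 1: q - u = 2; constraint 4: q - u = 2; constraint 9: q - s = 0. The remaining constraints are straightforward to verify.

Satisfiable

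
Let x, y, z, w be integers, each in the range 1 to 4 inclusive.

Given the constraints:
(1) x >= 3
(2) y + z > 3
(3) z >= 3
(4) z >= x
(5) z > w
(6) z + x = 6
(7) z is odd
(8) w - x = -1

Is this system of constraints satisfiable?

The assignment x = 3, y = 3, z = 3, w = 2 works:
  constraint 2 holds since y + z = 6.
  constraint 6 holds since z + x = 6.
  constraint 8 holds since w - x = -1.
The rest check out directly.

Satisfiable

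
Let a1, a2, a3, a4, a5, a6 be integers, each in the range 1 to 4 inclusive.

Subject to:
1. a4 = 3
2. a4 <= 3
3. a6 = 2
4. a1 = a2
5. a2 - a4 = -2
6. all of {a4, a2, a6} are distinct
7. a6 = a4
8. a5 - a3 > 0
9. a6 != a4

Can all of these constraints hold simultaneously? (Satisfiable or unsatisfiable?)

Unsatisfiable

Constraint 3 fixes a6 = 2 and constraint 1 fixes a4 = 3, but constraint 7 requires a6 = a4. Since 2 ≠ 3, contradiction.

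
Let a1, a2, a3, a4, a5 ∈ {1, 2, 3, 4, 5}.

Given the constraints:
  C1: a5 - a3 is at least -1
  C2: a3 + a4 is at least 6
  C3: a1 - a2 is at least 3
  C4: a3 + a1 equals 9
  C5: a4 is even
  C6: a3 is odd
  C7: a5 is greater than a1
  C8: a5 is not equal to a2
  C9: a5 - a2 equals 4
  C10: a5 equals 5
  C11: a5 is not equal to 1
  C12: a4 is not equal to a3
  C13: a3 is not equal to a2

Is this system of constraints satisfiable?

Satisfiable

Try a1 = 4, a2 = 1, a3 = 5, a4 = 4, a5 = 5.
Check constraint 1: a5 - a3 = 0; constraint 2: a3 + a4 = 9; constraint 3: a1 - a2 = 3. The remaining constraints are straightforward to verify.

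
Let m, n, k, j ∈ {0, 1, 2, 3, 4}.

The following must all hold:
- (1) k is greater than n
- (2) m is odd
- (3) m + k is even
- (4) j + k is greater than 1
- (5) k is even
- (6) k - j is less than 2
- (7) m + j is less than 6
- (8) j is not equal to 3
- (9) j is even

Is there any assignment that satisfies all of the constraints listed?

Unsatisfiable

Constraint 2 makes m odd and constraint 5 makes k even, so m + k must be odd. Constraint 3 says m + k is even — contradiction.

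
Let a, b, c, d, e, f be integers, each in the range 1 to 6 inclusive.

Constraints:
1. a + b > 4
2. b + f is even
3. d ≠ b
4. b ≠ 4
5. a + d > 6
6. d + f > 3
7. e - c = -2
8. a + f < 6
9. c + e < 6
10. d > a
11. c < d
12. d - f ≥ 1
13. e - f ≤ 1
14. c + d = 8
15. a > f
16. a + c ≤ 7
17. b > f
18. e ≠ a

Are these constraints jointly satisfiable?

The assignment a = 4, b = 3, c = 3, d = 5, e = 1, f = 1 works:
  constraint 1 holds since a + b = 7.
  constraint 5 holds since a + d = 9.
  constraint 6 holds since d + f = 6.
The rest check out directly.

Satisfiable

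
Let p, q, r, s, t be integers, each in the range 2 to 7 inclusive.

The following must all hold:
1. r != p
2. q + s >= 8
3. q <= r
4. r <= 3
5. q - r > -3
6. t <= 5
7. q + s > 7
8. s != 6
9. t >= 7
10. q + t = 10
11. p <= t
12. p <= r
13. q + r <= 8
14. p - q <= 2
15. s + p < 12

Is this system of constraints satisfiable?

From constraints 3 and 4: q ≤ r ≤ 3. From constraint 6: t ≤ 5. Hence q + t ≤ 8. But constraint 10 requires q + t = 10, and 10 > 8. Contradiction.

Unsatisfiable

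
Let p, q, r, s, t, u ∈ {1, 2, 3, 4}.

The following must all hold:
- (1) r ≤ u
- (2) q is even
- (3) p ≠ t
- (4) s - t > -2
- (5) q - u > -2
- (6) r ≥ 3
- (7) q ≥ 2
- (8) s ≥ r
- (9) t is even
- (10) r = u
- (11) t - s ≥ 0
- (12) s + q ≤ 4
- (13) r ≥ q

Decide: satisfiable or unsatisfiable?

From constraints 6 and 8: s ≥ r ≥ 3. From constraint 7: q ≥ 2. Hence s + q ≥ 5. But constraint 12 requires s + q ≤ 4, and 4 < 5. Contradiction.

Unsatisfiable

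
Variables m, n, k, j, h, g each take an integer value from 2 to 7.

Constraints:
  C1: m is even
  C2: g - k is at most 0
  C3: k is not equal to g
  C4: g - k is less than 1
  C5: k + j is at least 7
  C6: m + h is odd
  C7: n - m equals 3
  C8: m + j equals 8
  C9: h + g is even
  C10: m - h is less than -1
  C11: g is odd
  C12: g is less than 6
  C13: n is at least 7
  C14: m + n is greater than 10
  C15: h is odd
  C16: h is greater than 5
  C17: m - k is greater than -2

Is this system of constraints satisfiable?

Satisfiable

Setting (m, n, k, j, h, g) = (4, 7, 5, 4, 7, 3) satisfies everything: constraint 2: g - k = -2; constraint 4: g - k = -2, and the others follow.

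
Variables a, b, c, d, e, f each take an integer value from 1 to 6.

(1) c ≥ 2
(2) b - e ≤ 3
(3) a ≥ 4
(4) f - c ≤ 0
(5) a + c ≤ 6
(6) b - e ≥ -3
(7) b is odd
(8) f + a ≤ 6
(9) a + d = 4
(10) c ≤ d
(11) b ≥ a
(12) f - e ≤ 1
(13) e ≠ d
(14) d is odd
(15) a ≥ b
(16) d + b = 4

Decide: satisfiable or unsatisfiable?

From constraints 1 and 10: d ≥ c ≥ 2. From constraints 3 and 11: b ≥ a ≥ 4. Hence d + b ≥ 6. But constraint 16 requires d + b = 4, and 4 < 6. Contradiction.

Unsatisfiable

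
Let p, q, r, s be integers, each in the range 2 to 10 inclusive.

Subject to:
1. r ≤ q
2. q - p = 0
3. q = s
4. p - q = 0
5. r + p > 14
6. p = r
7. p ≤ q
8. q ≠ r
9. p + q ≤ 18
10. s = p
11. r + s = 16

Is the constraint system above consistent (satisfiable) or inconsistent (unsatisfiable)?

Unsatisfiable

From constraints 3, 6, and 10, q = s = p = r, so q = r. But constraint 8 says q ≠ r. Contradiction.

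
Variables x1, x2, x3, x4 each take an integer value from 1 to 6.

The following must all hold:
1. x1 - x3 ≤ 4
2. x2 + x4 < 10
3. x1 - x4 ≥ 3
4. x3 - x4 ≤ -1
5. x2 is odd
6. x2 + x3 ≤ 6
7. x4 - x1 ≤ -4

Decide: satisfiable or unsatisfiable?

Constraints 1, 4, and 7 give x1 − x4 ≥ 4, x4 − x3 ≥ 1, x3 − x1 ≥ -4.
Adding all 3 inequalities: the left sides telescope to 0, and the right sides sum to 4 + 1 + (-4) = 1. So 0 ≥ 1, which is false.

Unsatisfiable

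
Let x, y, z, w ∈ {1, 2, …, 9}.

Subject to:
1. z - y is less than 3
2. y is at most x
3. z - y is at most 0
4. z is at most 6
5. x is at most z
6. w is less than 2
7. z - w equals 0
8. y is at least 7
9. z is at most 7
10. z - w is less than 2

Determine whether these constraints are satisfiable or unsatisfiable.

Unsatisfiable

From constraints 2 and 8: x ≥ y and y ≥ 7, so x ≥ 7. From constraints 4 and 5: x ≤ z and z ≤ 6, so x ≤ 6. But 6 < 7, so no value of x works.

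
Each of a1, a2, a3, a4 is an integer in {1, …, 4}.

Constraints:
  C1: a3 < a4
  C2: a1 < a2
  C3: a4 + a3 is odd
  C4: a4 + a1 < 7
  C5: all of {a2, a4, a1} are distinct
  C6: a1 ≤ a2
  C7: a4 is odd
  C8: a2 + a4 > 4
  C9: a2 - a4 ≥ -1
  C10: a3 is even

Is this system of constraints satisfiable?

Satisfiable

Take a1 = 1, a2 = 4, a3 = 2, a4 = 3. Then constraint 4: a4 + a1 = 4; constraint 8: a2 + a4 = 7; constraint 9: a2 - a4 = 1, and every other listed constraint is also met.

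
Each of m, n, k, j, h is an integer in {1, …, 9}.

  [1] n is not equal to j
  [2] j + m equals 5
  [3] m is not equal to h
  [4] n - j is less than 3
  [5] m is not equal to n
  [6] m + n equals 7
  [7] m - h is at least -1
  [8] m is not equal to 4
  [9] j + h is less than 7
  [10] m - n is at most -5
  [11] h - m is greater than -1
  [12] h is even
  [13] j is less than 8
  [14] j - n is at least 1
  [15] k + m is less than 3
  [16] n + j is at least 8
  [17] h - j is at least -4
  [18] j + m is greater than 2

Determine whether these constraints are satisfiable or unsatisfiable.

Constraints 7, 10, 14, and 17 give j − n ≥ 1, n − m ≥ 5, m − h ≥ -1, h − j ≥ -4.
Adding all 4 inequalities: the left sides telescope to 0, and the right sides sum to 1 + 5 + (-1) + (-4) = 1. So 0 ≥ 1, which is false.

Unsatisfiable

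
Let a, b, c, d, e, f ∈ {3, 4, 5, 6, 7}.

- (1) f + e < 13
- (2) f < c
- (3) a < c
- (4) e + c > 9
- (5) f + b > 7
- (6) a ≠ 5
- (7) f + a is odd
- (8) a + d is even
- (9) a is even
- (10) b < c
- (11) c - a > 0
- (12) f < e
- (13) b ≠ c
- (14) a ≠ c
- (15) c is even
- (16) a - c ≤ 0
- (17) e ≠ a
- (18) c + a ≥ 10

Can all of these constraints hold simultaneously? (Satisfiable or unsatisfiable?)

One satisfying assignment is a = 4, b = 3, c = 6, d = 4, e = 6, f = 5.
For the less obvious constraints — constraint 1: f + e = 11; constraint 4: e + c = 12 — and the others hold by inspection.

Satisfiable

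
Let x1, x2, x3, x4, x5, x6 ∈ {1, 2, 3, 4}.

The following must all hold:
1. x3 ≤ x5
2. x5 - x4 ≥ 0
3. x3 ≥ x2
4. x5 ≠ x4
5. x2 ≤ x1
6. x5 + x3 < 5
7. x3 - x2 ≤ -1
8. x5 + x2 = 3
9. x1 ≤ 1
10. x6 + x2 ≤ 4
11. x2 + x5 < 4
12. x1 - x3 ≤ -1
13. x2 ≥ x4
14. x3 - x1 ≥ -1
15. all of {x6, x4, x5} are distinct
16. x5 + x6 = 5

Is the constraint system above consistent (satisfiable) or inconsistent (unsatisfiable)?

Unsatisfiable

Constraints 5, 7, and 12 give x1 < x3, x3 < x2, x2 ≤ x1. Chaining: x1 < x3 < x2 ≤ x1, which forces x1 < x1 — impossible.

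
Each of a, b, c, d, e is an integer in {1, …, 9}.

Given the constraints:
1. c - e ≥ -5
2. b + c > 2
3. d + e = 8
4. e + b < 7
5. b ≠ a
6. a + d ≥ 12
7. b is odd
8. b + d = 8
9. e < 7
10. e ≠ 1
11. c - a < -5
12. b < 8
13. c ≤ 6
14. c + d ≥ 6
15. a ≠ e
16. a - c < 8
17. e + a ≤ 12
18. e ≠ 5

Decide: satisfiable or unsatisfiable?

Satisfiable

Try a = 8, b = 3, c = 1, d = 5, e = 3.
Check constraint 1: c - e = -2; constraint 2: b + c = 4. The remaining constraints are straightforward to verify.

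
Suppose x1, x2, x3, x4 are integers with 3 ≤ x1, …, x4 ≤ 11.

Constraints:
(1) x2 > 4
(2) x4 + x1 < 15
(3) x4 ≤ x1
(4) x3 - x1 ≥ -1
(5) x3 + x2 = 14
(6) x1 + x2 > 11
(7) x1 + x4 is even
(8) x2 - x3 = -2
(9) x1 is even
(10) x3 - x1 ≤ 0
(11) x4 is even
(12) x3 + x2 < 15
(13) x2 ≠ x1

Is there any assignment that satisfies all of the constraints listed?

Satisfiable

Setting (x1, x2, x3, x4) = (8, 6, 8, 4) satisfies everything: constraint 2: x4 + x1 = 12; constraint 4: x3 - x1 = 0, and the others follow.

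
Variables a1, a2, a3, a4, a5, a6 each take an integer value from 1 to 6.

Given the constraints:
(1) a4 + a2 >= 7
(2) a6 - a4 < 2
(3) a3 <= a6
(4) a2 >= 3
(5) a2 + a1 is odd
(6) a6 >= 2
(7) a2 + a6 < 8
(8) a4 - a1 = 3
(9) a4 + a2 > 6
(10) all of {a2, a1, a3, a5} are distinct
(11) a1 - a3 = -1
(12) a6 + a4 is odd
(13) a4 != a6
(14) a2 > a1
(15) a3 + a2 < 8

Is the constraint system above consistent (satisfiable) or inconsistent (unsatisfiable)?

Setting (a1, a2, a3, a4, a5, a6) = (1, 4, 2, 4, 6, 3) satisfies everything: constraint 1: a4 + a2 = 8; constraint 2: a6 - a4 = -1, and the others follow.

Satisfiable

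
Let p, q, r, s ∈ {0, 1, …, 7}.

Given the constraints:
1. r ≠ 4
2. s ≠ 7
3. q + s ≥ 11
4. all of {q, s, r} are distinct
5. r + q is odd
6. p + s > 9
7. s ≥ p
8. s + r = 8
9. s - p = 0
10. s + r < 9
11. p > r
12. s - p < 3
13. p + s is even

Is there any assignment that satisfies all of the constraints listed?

Satisfiable

One satisfying assignment is p = 6, q = 5, r = 2, s = 6.
For the less obvious constraints — constraint 3: q + s = 11; constraint 6: p + s = 12; constraint 8: s + r = 8 — and the others hold by inspection.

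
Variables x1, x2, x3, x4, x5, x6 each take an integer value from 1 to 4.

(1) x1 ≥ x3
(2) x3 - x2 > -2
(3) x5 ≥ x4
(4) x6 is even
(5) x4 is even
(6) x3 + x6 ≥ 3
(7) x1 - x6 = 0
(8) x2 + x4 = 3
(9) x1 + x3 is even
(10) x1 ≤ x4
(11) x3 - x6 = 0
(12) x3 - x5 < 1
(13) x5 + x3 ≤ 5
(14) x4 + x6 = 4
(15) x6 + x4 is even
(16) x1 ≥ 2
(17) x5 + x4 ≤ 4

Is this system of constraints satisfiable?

The assignment x1 = 2, x2 = 1, x3 = 2, x4 = 2, x5 = 2, x6 = 2 works:
  constraint 2 holds since x3 - x2 = 1.
  constraint 6 holds since x3 + x6 = 4.
  constraint 7 holds since x1 - x6 = 0.
The rest check out directly.

Satisfiable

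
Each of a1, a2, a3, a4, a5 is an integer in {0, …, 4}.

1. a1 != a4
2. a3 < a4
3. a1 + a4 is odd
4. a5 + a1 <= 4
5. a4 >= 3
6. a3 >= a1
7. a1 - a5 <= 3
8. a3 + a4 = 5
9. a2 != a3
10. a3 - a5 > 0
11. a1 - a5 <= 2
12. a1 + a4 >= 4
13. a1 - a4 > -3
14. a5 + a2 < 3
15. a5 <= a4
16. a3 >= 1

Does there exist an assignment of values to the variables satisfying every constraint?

Satisfiable

One satisfying assignment is a1 = 2, a2 = 0, a3 = 2, a4 = 3, a5 = 0.
For the less obvious constraints — constraint 4: a5 + a1 = 2; constraint 7: a1 - a5 = 2; constraint 8: a3 + a4 = 5 — and the others hold by inspection.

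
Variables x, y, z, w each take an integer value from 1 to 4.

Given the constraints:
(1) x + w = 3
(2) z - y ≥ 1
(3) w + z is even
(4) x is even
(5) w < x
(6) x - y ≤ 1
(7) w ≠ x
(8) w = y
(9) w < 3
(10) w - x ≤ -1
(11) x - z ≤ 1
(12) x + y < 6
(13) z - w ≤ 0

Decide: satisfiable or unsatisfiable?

Unsatisfiable

Constraints 2, 6, 10, and 13 give w − z ≥ 0, z − y ≥ 1, y − x ≥ -1, x − w ≥ 1.
Adding all 4 inequalities: the left sides telescope to 0, and the right sides sum to 0 + 1 + (-1) + 1 = 1. So 0 ≥ 1, which is false.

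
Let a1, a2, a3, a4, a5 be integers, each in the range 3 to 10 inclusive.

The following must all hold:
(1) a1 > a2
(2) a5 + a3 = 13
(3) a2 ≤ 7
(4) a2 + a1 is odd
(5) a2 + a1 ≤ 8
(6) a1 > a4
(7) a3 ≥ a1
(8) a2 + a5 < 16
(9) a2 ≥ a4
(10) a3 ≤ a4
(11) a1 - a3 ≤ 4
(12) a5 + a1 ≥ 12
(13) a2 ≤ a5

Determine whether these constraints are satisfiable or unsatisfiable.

Constraints 1, 7, 9, and 10 give a2 < a1, a1 ≤ a3, a3 ≤ a4, a4 ≤ a2. Chaining: a2 < a1 ≤ a3 ≤ a4 ≤ a2, which forces a2 < a2 — impossible.

Unsatisfiable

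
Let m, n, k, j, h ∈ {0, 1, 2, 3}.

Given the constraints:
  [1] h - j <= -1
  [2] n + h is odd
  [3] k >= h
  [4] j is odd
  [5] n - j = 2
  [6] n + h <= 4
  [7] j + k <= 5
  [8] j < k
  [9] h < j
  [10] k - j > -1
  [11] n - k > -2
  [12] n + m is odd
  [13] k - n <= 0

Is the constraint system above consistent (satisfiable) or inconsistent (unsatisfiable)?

Satisfiable

The assignment m = 2, n = 3, k = 3, j = 1, h = 0 works:
  constraint 1 holds since h - j = -1.
  constraint 5 holds since n - j = 2.
  constraint 6 holds since n + h = 3.
The rest check out directly.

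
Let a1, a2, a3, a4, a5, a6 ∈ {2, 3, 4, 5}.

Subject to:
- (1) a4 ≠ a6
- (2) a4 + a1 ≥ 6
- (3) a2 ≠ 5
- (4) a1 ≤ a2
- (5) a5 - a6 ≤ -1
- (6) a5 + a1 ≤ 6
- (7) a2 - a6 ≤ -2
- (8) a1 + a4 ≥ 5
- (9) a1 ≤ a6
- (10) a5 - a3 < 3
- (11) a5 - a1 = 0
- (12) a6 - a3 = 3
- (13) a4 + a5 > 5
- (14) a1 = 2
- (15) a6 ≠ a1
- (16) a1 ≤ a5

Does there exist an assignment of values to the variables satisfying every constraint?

Satisfiable

One satisfying assignment is a1 = 2, a2 = 2, a3 = 2, a4 = 4, a5 = 2, a6 = 5.
For the less obvious constraints — constraint 2: a4 + a1 = 6; constraint 5: a5 - a6 = -3 — and the others hold by inspection.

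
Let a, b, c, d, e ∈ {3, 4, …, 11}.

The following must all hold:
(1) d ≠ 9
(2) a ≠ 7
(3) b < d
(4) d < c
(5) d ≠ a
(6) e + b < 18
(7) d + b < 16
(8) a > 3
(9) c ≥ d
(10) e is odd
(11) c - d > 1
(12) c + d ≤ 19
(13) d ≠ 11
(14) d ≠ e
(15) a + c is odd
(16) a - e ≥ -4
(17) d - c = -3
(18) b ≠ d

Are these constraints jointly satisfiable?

Satisfiable

The assignment a = 6, b = 6, c = 11, d = 8, e = 9 works:
  constraint 6 holds since e + b = 15.
  constraint 7 holds since d + b = 14.
  constraint 11 holds since c - d = 3.
The rest check out directly.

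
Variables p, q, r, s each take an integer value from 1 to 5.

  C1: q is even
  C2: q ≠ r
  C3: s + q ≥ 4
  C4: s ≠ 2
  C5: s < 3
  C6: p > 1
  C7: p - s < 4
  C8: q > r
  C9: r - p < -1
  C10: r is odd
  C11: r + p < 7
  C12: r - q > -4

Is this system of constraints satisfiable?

Setting (p, q, r, s) = (4, 4, 1, 1) satisfies everything: constraint 3: s + q = 5; constraint 7: p - s = 3; constraint 9: r - p = -3, and the others follow.

Satisfiable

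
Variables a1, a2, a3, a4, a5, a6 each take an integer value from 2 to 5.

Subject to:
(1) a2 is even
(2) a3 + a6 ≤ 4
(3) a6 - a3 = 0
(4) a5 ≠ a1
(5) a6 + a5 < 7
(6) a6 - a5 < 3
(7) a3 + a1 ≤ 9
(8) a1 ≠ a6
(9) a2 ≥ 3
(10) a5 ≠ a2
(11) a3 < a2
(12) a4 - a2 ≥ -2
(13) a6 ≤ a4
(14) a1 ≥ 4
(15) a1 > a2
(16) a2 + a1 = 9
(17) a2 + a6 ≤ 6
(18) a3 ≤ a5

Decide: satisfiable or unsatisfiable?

The assignment a1 = 5, a2 = 4, a3 = 2, a4 = 2, a5 = 2, a6 = 2 works:
  constraint 2 holds since a3 + a6 = 4.
  constraint 3 holds since a6 - a3 = 0.
  constraint 5 holds since a6 + a5 = 4.
The rest check out directly.

Satisfiable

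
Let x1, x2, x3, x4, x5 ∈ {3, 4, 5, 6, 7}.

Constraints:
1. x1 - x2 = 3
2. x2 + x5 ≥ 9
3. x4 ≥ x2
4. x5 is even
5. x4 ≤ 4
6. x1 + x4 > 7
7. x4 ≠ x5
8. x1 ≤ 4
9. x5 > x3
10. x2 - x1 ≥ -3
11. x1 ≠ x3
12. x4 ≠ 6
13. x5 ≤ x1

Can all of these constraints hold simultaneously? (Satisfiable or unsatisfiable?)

From constraints 3 and 5: x2 ≤ x4 ≤ 4. From constraints 8 and 13: x5 ≤ x1 ≤ 4. Hence x2 + x5 ≤ 8. But constraint 2 requires x2 + x5 ≥ 9, and 9 > 8. Contradiction.

Unsatisfiable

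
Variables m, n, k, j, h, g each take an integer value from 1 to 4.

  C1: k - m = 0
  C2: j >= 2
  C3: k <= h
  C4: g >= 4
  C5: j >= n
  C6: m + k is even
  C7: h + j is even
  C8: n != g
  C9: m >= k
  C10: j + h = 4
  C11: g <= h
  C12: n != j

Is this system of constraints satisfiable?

From constraint 2: j ≥ 2. From constraints 4 and 11: h ≥ g ≥ 4. Hence j + h ≥ 6. But constraint 10 requires j + h = 4, and 4 < 6. Contradiction.

Unsatisfiable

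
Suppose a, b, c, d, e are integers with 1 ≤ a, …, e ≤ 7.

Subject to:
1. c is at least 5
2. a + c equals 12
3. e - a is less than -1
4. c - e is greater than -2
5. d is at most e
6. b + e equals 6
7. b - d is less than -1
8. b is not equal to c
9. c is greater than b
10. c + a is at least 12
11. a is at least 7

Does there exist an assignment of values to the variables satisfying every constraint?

Satisfiable

Take a = 7, b = 1, c = 5, d = 5, e = 5. Then constraint 2: a + c = 12; constraint 3: e - a = -2; constraint 4: c - e = 0, and every other listed constraint is also met.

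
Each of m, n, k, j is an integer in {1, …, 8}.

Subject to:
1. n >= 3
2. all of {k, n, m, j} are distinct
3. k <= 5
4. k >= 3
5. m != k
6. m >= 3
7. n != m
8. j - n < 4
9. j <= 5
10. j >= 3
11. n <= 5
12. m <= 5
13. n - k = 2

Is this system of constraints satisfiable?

Constraints 1, 3, 4, 6, 9, 10, 11, and 12 confine each of k, n, m, j to the 3 values {3, …, 5}.
Constraint 2 requires all 4 of them to be distinct, but only 3 values are available — impossible by the pigeonhole principle.

Unsatisfiable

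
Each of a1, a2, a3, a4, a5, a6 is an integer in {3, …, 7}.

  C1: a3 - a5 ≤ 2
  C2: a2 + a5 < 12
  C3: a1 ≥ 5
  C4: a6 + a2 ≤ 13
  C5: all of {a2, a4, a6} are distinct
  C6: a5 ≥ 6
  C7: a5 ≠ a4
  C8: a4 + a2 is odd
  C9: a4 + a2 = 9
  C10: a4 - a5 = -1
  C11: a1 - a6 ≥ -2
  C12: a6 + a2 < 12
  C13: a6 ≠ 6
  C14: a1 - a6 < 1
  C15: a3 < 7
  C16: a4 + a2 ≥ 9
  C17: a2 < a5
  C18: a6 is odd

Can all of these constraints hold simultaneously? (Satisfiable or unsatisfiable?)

The assignment a1 = 6, a2 = 3, a3 = 6, a4 = 6, a5 = 7, a6 = 7 works:
  constraint 1 holds since a3 - a5 = -1.
  constraint 2 holds since a2 + a5 = 10.
  constraint 4 holds since a6 + a2 = 10.
The rest check out directly.

Satisfiable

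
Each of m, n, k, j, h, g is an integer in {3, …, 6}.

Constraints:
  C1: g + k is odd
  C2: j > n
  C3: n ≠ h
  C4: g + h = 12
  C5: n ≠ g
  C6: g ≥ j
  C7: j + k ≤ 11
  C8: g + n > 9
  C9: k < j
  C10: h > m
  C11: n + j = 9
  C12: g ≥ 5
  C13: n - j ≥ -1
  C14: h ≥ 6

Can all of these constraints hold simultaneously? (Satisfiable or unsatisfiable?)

Setting (m, n, k, j, h, g) = (4, 4, 3, 5, 6, 6) satisfies everything: constraint 4: g + h = 12; constraint 7: j + k = 8, and the others follow.

Satisfiable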